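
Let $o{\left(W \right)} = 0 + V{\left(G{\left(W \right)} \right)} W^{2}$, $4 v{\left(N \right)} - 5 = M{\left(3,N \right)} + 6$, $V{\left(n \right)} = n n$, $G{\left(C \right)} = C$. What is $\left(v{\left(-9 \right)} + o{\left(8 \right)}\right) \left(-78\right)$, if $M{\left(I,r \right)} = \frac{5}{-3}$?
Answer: $-319670$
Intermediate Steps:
$M{\left(I,r \right)} = - \frac{5}{3}$ ($M{\left(I,r \right)} = 5 \left(- \frac{1}{3}\right) = - \frac{5}{3}$)
$V{\left(n \right)} = n^{2}$
$v{\left(N \right)} = \frac{7}{3}$ ($v{\left(N \right)} = \frac{5}{4} + \frac{- \frac{5}{3} + 6}{4} = \frac{5}{4} + \frac{1}{4} \cdot \frac{13}{3} = \frac{5}{4} + \frac{13}{12} = \frac{7}{3}$)
$o{\left(W \right)} = W^{4}$ ($o{\left(W \right)} = 0 + W^{2} W^{2} = 0 + W^{4} = W^{4}$)
$\left(v{\left(-9 \right)} + o{\left(8 \right)}\right) \left(-78\right) = \left(\frac{7}{3} + 8^{4}\right) \left(-78\right) = \left(\frac{7}{3} + 4096\right) \left(-78\right) = \frac{12295}{3} \left(-78\right) = -319670$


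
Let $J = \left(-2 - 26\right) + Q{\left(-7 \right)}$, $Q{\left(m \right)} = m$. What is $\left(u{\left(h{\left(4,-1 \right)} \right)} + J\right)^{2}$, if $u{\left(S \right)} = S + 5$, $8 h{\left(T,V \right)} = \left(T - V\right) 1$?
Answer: $\frac{55225}{64} \approx 862.89$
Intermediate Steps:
$h{\left(T,V \right)} = - \frac{V}{8} + \frac{T}{8}$ ($h{\left(T,V \right)} = \frac{\left(T - V\right) 1}{8} = \frac{T - V}{8} = - \frac{V}{8} + \frac{T}{8}$)
$u{\left(S \right)} = 5 + S$
$J = -35$ ($J = \left(-2 - 26\right) - 7 = -28 - 7 = -35$)
$\left(u{\left(h{\left(4,-1 \right)} \right)} + J\right)^{2} = \left(\left(5 + \left(\left(- \frac{1}{8}\right) \left(-1\right) + \frac{1}{8} \cdot 4\right)\right) - 35\right)^{2} = \left(\left(5 + \left(\frac{1}{8} + \frac{1}{2}\right)\right) - 35\right)^{2} = \left(\left(5 + \frac{5}{8}\right) - 35\right)^{2} = \left(\frac{45}{8} - 35\right)^{2} = \left(- \frac{235}{8}\right)^{2} = \frac{55225}{64}$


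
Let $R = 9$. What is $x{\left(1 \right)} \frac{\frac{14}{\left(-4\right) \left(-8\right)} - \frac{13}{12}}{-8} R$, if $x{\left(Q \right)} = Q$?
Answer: $\frac{93}{128} \approx 0.72656$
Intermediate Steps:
$x{\left(1 \right)} \frac{\frac{14}{\left(-4\right) \left(-8\right)} - \frac{13}{12}}{-8} R = 1 \frac{\frac{14}{\left(-4\right) \left(-8\right)} - \frac{13}{12}}{-8} \cdot 9 = 1 \left(\frac{14}{32} - \frac{13}{12}\right) \left(- \frac{1}{8}\right) 9 = 1 \left(14 \cdot \frac{1}{32} - \frac{13}{12}\right) \left(- \frac{1}{8}\right) 9 = 1 \left(\frac{7}{16} - \frac{13}{12}\right) \left(- \frac{1}{8}\right) 9 = 1 \left(\left(- \frac{31}{48}\right) \left(- \frac{1}{8}\right)\right) 9 = 1 \cdot \frac{31}{384} \cdot 9 = \frac{31}{384} \cdot 9 = \frac{93}{128}$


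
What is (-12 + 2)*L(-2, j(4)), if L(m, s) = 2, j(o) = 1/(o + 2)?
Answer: -20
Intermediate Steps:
j(o) = 1/(2 + o)
(-12 + 2)*L(-2, j(4)) = (-12 + 2)*2 = -10*2 = -20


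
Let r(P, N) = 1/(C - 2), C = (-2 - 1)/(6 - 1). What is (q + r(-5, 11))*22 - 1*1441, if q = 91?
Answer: 7183/13 ≈ 552.54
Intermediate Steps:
C = -3/5 ≈ -0.60000
r(P, N) = -5/13 (r(P, N) = 1/(-3/5 - 2) = 1/(-13/5) = -5/13)
(q + r(-5, 11))*22 - 1*1441 = (91 - 5/13)*22 - 1*1441 = (1178/13)*22 - 1441 = 25916/13 - 1441 = 7183/13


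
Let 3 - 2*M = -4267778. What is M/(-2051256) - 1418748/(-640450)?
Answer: 1543565176763/1313726905200 ≈ 1.1750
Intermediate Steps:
M = 4267781/2 (M = 3/2 - ½*(-4267778) = 3/2 + 2133889 = 4267781/2 ≈ 2.1339e+6)
M/(-2051256) - 1418748/(-640450) = (4267781/2)/(-2051256) - 1418748/(-640450) = (4267781/2)*(-1/2051256) - 1418748*(-1/640450) = -4267781/4102512 + 709374/320225 = 1543565176763/1313726905200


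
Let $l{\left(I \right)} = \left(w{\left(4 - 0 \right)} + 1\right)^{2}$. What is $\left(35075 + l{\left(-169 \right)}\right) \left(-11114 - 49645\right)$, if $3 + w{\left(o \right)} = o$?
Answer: $-2131364961$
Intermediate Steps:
$w{\left(o \right)} = -3 + o$
$l{\left(I \right)} = 4$ ($l{\left(I \right)} = \left(\left(-3 + \left(4 - 0\right)\right) + 1\right)^{2} = \left(\left(-3 + \left(4 + 0\right)\right) + 1\right)^{2} = \left(\left(-3 + 4\right) + 1\right)^{2} = \left(1 + 1\right)^{2} = 2^{2} = 4$)
$\left(35075 + l{\left(-169 \right)}\right) \left(-11114 - 49645\right) = \left(35075 + 4\right) \left(-11114 - 49645\right) = 35079 \left(-60759\right) = -2131364961$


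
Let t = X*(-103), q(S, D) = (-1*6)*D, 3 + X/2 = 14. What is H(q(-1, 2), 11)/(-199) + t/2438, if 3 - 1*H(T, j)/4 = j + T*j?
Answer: -830091/242581 ≈ -3.4219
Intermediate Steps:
X = 22 (X = -6 + 2*14 = -6 + 28 = 22)
q(S, D) = -6*D
t = -2266 (t = 22*(-103) = -2266)
H(T, j) = 12 - 4*j - 4*T*j (H(T, j) = 12 - 4*(j + T*j) = 12 + (-4*j - 4*T*j) = 12 - 4*j - 4*T*j)
H(q(-1, 2), 11)/(-199) + t/2438 = (12 - 4*11 - 4*(-6*2)*11)/(-199) - 2266/2438 = (12 - 44 - 4*(-12)*11)*(-1/199) - 2266*1/2438 = (12 - 44 + 528)*(-1/199) - 1133/1219 = 496*(-1/199) - 1133/1219 = -496/199 - 1133/1219 = -830091/242581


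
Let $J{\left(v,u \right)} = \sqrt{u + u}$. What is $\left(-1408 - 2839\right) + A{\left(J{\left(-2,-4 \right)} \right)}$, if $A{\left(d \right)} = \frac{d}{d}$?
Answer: $-4246$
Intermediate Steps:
$J{\left(v,u \right)} = \sqrt{2} \sqrt{u}$ ($J{\left(v,u \right)} = \sqrt{2 u} = \sqrt{2} \sqrt{u}$)
$A{\left(d \right)} = 1$
$\left(-1408 - 2839\right) + A{\left(J{\left(-2,-4 \right)} \right)} = \left(-1408 - 2839\right) + 1 = -4247 + 1 = -4246$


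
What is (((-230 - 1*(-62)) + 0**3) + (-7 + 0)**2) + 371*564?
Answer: 209125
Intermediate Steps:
(((-230 - 1*(-62)) + 0**3) + (-7 + 0)**2) + 371*564 = (((-230 + 62) + 0) + (-7)**2) + 209244 = ((-168 + 0) + 49) + 209244 = (-168 + 49) + 209244 = -119 + 209244 = 209125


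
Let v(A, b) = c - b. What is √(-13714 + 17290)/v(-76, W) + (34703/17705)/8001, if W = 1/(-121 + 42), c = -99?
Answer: 34703/141657705 - 79*√894/3910 ≈ -0.60387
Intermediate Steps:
W = -1/79 (W = 1/(-79) = -1/79 ≈ -0.012658)
v(A, b) = -99 - b
√(-13714 + 17290)/v(-76, W) + (34703/17705)/8001 = √(-13714 + 17290)/(-99 - 1*(-1/79)) + (34703/17705)/8001 = √3576/(-99 + 1/79) + (34703*(1/17705))*(1/8001) = (2*√894)/(-7820/79) + (34703/17705)*(1/8001) = (2*√894)*(-79/7820) + 34703/141657705 = -79*√894/3910 + 34703/141657705 = 34703/141657705 - 79*√894/3910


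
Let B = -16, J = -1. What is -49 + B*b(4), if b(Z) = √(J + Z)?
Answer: -49 - 16*√3 ≈ -76.713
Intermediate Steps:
b(Z) = √(-1 + Z)
-49 + B*b(4) = -49 - 16*√(-1 + 4) = -49 - 16*√3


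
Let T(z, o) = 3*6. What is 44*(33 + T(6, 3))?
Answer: 2244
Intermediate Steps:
T(z, o) = 18
44*(33 + T(6, 3)) = 44*(33 + 18) = 44*51 = 2244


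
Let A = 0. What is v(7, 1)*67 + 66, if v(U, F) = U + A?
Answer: 535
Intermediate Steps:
v(U, F) = U (v(U, F) = U + 0 = U)
v(7, 1)*67 + 66 = 7*67 + 66 = 469 + 66 = 535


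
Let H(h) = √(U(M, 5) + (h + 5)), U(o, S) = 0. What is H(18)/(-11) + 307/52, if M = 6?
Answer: 307/52 - √23/11 ≈ 5.4679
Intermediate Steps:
H(h) = √(5 + h) (H(h) = √(0 + (h + 5)) = √(0 + (5 + h)) = √(5 + h))
H(18)/(-11) + 307/52 = √(5 + 18)/(-11) + 307/52 = √23*(-1/11) + 307*(1/52) = -√23/11 + 307/52 = 307/52 - √23/11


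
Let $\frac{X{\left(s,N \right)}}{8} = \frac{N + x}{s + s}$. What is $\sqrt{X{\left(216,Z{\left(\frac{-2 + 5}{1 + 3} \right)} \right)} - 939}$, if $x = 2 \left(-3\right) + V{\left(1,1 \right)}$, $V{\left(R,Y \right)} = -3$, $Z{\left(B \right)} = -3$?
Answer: $\frac{i \sqrt{8453}}{3} \approx 30.647 i$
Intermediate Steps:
$x = -9$ ($x = 2 \left(-3\right) - 3 = -6 - 3 = -9$)
$X{\left(s,N \right)} = \frac{4 \left(-9 + N\right)}{s}$ ($X{\left(s,N \right)} = 8 \frac{N - 9}{s + s} = 8 \frac{-9 + N}{2 s} = \frac{4 \left(-9 + N\right)}{s}$)
$\sqrt{X{\left(216,Z{\left(\frac{-2 + 5}{1 + 3} \right)} \right)} - 939} = \sqrt{\frac{4 \left(-9 - 3\right)}{216} - 939} = \sqrt{4 \cdot \frac{1}{216} \left(-12\right) - 939} = \sqrt{- \frac{2}{9} - 939} = \sqrt{- \frac{8453}{9}} = \frac{i \sqrt{8453}}{3}$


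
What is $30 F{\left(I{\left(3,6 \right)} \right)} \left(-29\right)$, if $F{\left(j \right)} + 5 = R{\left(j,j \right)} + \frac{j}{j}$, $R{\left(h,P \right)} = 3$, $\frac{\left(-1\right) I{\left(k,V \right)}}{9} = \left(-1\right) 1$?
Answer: $870$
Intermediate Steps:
$I{\left(k,V \right)} = 9$ ($I{\left(k,V \right)} = - 9 \left(\left(-1\right) 1\right) = \left(-9\right) \left(-1\right) = 9$)
$F{\left(j \right)} = -1$ ($F{\left(j \right)} = -5 + \left(3 + \frac{j}{j}\right) = -5 + \left(3 + 1\right) = -5 + 4 = -1$)
$30 F{\left(I{\left(3,6 \right)} \right)} \left(-29\right) = 30 \left(-1\right) \left(-29\right) = \left(-30\right) \left(-29\right) = 870$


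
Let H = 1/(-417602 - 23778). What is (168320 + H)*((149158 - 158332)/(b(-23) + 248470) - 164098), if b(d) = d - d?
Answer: -1514592224041715027583/54834844300 ≈ -2.7621e+10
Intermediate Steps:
H = -1/441380 (H = 1/(-441380) = -1/441380 ≈ -2.2656e-6)
b(d) = 0
(168320 + H)*((149158 - 158332)/(b(-23) + 248470) - 164098) = (168320 - 1/441380)*((149158 - 158332)/(0 + 248470) - 164098) = 74293081599*(-9174/248470 - 164098)/441380 = 74293081599*(-9174*1/248470 - 164098)/441380 = 74293081599*(-4587/124235 - 164098)/441380 = (74293081599/441380)*(-20386719617/124235) = -1514592224041715027583/54834844300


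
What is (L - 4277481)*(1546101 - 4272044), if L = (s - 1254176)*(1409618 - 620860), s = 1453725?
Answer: -429040510273104323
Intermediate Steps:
L = 157395870142 (L = (1453725 - 1254176)*(1409618 - 620860) = 199549*788758 = 157395870142)
(L - 4277481)*(1546101 - 4272044) = (157395870142 - 4277481)*(1546101 - 4272044) = 157391592661*(-2725943) = -429040510273104323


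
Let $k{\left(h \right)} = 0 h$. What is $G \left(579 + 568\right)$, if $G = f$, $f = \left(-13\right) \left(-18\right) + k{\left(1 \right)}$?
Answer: $268398$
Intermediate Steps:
$k{\left(h \right)} = 0$
$f = 234$ ($f = \left(-13\right) \left(-18\right) + 0 = 234 + 0 = 234$)
$G = 234$
$G \left(579 + 568\right) = 234 \left(579 + 568\right) = 234 \cdot 1147 = 268398$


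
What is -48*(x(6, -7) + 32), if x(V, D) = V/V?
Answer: -1584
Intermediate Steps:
x(V, D) = 1
-48*(x(6, -7) + 32) = -48*(1 + 32) = -48*33 = -1584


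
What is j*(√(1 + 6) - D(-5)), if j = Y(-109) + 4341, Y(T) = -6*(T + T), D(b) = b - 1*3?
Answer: 45192 + 5649*√7 ≈ 60138.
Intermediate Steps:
D(b) = -3 + b (D(b) = b - 3 = -3 + b)
Y(T) = -12*T
j = 5649 (j = -12*(-109) + 4341 = 1308 + 4341 = 5649)
j*(√(1 + 6) - D(-5)) = 5649*(√(1 + 6) - (-3 - 5)) = 5649*(√7 - 1*(-8)) = 5649*(√7 + 8) = 5649*(8 + √7) = 45192 + 5649*√7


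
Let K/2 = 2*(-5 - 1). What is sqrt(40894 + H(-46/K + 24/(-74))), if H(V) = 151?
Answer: sqrt(41045) ≈ 202.60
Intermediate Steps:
K = -24 (K = 2*(2*(-5 - 1)) = 2*(2*(-6)) = 2*(-12) = -24)
sqrt(40894 + H(-46/K + 24/(-74))) = sqrt(40894 + 151) = sqrt(41045)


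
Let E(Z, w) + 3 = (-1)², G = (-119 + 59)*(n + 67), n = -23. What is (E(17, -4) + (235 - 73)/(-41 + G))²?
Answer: 30514576/7187761 ≈ 4.2454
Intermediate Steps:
G = -2640 (G = (-119 + 59)*(-23 + 67) = -60*44 = -2640)
E(Z, w) = -2 (E(Z, w) = -3 + (-1)² = -3 + 1 = -2)
(E(17, -4) + (235 - 73)/(-41 + G))² = (-2 + (235 - 73)/(-41 - 2640))² = (-2 + 162/(-2681))² = (-2 + 162*(-1/2681))² = (-2 - 162/2681)² = (-5524/2681)² = 30514576/7187761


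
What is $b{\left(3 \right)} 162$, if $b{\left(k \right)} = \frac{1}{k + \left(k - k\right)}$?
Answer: $54$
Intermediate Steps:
$b{\left(k \right)} = \frac{1}{k}$ ($b{\left(k \right)} = \frac{1}{k + 0} = \frac{1}{k}$)
$b{\left(3 \right)} 162 = \frac{1}{3} \cdot 162 = 54$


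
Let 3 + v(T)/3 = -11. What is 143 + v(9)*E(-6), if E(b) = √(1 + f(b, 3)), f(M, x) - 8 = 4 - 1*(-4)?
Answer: 143 - 42*√17 ≈ -30.170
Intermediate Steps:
f(M, x) = 16 (f(M, x) = 8 + (4 - 1*(-4)) = 8 + (4 + 4) = 8 + 8 = 16)
v(T) = -42 (v(T) = -9 + 3*(-11) = -9 - 33 = -42)
E(b) = √17 (E(b) = √(1 + 16) = √17)
143 + v(9)*E(-6) = 143 - 42*√17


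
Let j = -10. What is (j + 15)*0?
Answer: 0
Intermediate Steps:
(j + 15)*0 = (-10 + 15)*0 = 5*0 = 0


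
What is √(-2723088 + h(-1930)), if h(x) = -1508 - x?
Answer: I*√2722666 ≈ 1650.1*I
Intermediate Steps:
√(-2723088 + h(-1930)) = √(-2723088 + (-1508 - 1*(-1930))) = √(-2723088 + (-1508 + 1930)) = √(-2723088 + 422) = √(-2722666) = I*√2722666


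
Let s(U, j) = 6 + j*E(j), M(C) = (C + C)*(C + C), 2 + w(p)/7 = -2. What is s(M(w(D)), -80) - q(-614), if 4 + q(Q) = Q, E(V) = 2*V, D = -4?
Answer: 13424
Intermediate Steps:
w(p) = -28 (w(p) = -14 + 7*(-2) = -14 - 14 = -28)
q(Q) = -4 + Q
M(C) = 4*C**2 (M(C) = (2*C)*(2*C) = 4*C**2)
s(U, j) = 6 + 2*j**2 (s(U, j) = 6 + j*(2*j) = 6 + 2*j**2)
s(M(w(D)), -80) - q(-614) = (6 + 2*(-80)**2) - (-4 - 614) = (6 + 2*6400) - 1*(-618) = (6 + 12800) + 618 = 12806 + 618 = 13424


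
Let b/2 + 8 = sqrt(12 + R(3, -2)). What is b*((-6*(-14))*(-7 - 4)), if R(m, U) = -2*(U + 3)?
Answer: 14784 - 1848*sqrt(10) ≈ 8940.1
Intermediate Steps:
R(m, U) = -6 - 2*U (R(m, U) = -2*(3 + U) = -6 - 2*U)
b = -16 + 2*sqrt(10) (b = -16 + 2*sqrt(12 + (-6 - 2*(-2))) = -16 + 2*sqrt(12 + (-6 + 4)) = -16 + 2*sqrt(12 - 2) = -16 + 2*sqrt(10) ≈ -9.6754)
b*((-6*(-14))*(-7 - 4)) = (-16 + 2*sqrt(10))*((-6*(-14))*(-7 - 4)) = (-16 + 2*sqrt(10))*(84*(-11)) = (-16 + 2*sqrt(10))*(-924) = 14784 - 1848*sqrt(10)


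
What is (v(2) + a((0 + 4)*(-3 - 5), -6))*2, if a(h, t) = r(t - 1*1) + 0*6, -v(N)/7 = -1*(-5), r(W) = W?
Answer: -84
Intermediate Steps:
v(N) = -35 (v(N) = -(-7)*(-5) = -7*5 = -35)
a(h, t) = -1 + t (a(h, t) = (t - 1*1) + 0*6 = (t - 1) + 0 = (-1 + t) + 0 = -1 + t)
(v(2) + a((0 + 4)*(-3 - 5), -6))*2 = (-35 + (-1 - 6))*2 = (-35 - 7)*2 = -42*2 = -84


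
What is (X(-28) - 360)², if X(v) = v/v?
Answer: 128881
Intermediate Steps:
X(v) = 1
(X(-28) - 360)² = (1 - 360)² = (-359)² = 128881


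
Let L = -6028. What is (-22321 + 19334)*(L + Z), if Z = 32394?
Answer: -78755242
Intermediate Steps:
(-22321 + 19334)*(L + Z) = (-22321 + 19334)*(-6028 + 32394) = -2987*26366 = -78755242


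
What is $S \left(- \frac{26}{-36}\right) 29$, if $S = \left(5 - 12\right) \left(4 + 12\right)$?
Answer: $- \frac{21112}{9} \approx -2345.8$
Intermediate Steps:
$S = -112$ ($S = \left(-7\right) 16 = -112$)
$S \left(- \frac{26}{-36}\right) 29 = - 112 \left(- \frac{26}{-36}\right) 29 = - 112 \left(\left(-26\right) \left(- \frac{1}{36}\right)\right) 29 = \left(-112\right) \frac{13}{18} \cdot 29 = \left(- \frac{728}{9}\right) 29 = - \frac{21112}{9}$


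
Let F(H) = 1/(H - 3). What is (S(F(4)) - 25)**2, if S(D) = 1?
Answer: 576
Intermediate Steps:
F(H) = 1/(-3 + H)
(S(F(4)) - 25)**2 = (1 - 25)**2 = (-24)**2 = 576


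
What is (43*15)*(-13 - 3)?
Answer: -10320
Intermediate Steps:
(43*15)*(-13 - 3) = 645*(-16) = -10320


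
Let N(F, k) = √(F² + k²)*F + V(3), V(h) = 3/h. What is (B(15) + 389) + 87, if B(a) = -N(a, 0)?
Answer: 250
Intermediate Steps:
N(F, k) = 1 + F*√(F² + k²) (N(F, k) = √(F² + k²)*F + 3/3 = F*√(F² + k²) + 3*(⅓) = F*√(F² + k²) + 1 = 1 + F*√(F² + k²))
B(a) = -1 - a*√(a²) (B(a) = -(1 + a*√(a² + 0²)) = -(1 + a*√(a² + 0)) = -(1 + a*√(a²)) = -1 - a*√(a²))
(B(15) + 389) + 87 = ((-1 - 1*15*√(15²)) + 389) + 87 = ((-1 - 1*15*√225) + 389) + 87 = ((-1 - 1*15*15) + 389) + 87 = ((-1 - 225) + 389) + 87 = (-226 + 389) + 87 = 163 + 87 = 250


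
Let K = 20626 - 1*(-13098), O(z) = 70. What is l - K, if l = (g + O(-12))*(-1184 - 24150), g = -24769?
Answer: 625690742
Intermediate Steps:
K = 33724 (K = 20626 + 13098 = 33724)
l = 625724466 (l = (-24769 + 70)*(-1184 - 24150) = -24699*(-25334) = 625724466)
l - K = 625724466 - 1*33724 = 625724466 - 33724 = 625690742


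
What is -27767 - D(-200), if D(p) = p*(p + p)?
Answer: -107767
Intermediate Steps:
D(p) = 2*p**2 (D(p) = p*(2*p) = 2*p**2)
-27767 - D(-200) = -27767 - 2*(-200)**2 = -27767 - 2*40000 = -27767 - 1*80000 = -27767 - 80000 = -107767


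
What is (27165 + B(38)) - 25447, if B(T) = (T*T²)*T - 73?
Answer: 2086781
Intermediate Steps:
B(T) = -73 + T⁴ (B(T) = T³*T - 73 = T⁴ - 73 = -73 + T⁴)
(27165 + B(38)) - 25447 = (27165 + (-73 + 38⁴)) - 25447 = (27165 + (-73 + 2085136)) - 25447 = (27165 + 2085063) - 25447 = 2112228 - 25447 = 2086781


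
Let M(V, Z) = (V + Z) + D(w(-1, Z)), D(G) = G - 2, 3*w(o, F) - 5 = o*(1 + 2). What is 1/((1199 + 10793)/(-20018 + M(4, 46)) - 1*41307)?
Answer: -14977/618663933 ≈ -2.4209e-5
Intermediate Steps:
w(o, F) = 5/3 + o (w(o, F) = 5/3 + (o*(1 + 2))/3 = 5/3 + (o*3)/3 = 5/3 + (3*o)/3 = 5/3 + o)
D(G) = -2 + G
M(V, Z) = -4/3 + V + Z (M(V, Z) = (V + Z) + (-2 + (5/3 - 1)) = (V + Z) + (-2 + ⅔) = (V + Z) - 4/3 = -4/3 + V + Z)
1/((1199 + 10793)/(-20018 + M(4, 46)) - 1*41307) = 1/((1199 + 10793)/(-20018 + (-4/3 + 4 + 46)) - 1*41307) = 1/(11992/(-20018 + 146/3) - 41307) = 1/(11992/(-59908/3) - 41307) = 1/(11992*(-3/59908) - 41307) = 1/(-8994/14977 - 41307) = 1/(-618663933/14977) = -14977/618663933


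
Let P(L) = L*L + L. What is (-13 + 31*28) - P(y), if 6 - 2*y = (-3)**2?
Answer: 3417/4 ≈ 854.25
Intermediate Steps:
y = -3/2 (y = 3 - 1/2*(-3)**2 = 3 - 1/2*9 = 3 - 9/2 = -3/2 ≈ -1.5000)
P(L) = L + L**2 (P(L) = L**2 + L = L + L**2)
(-13 + 31*28) - P(y) = (-13 + 31*28) - (-3)*(1 - 3/2)/2 = (-13 + 868) - (-3)*(-1)/(2*2) = 855 - 1*3/4 = 855 - 3/4 = 3417/4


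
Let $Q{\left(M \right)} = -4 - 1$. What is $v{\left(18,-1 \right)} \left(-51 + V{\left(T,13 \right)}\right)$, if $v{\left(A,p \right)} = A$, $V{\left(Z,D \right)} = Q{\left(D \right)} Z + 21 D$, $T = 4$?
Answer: $3636$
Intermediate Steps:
$Q{\left(M \right)} = -5$ ($Q{\left(M \right)} = -4 - 1 = -5$)
$V{\left(Z,D \right)} = - 5 Z + 21 D$
$v{\left(18,-1 \right)} \left(-51 + V{\left(T,13 \right)}\right) = 18 \left(-51 + \left(\left(-5\right) 4 + 21 \cdot 13\right)\right) = 18 \left(-51 + \left(-20 + 273\right)\right) = 18 \left(-51 + 253\right) = 18 \cdot 202 = 3636$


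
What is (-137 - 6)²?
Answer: 20449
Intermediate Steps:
(-137 - 6)² = (-143)² = 20449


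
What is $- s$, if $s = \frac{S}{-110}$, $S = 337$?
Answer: $\frac{337}{110} \approx 3.0636$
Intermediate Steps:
$s = - \frac{337}{110}$ ($s = \frac{337}{-110} = 337 \left(- \frac{1}{110}\right) = - \frac{337}{110} \approx -3.0636$)
$- s = \left(-1\right) \left(- \frac{337}{110}\right) = \frac{337}{110}$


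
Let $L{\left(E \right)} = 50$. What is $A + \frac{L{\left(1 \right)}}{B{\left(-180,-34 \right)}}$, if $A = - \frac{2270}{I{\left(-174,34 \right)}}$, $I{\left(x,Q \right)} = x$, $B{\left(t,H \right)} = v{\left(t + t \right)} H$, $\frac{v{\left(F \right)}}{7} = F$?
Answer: $\frac{3241705}{248472} \approx 13.047$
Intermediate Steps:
$v{\left(F \right)} = 7 F$
$B{\left(t,H \right)} = 14 H t$ ($B{\left(t,H \right)} = 7 \left(t + t\right) H = 7 \cdot 2 t H = 14 t H = 14 H t$)
$A = \frac{1135}{87}$ ($A = - \frac{2270}{-174} = \left(-2270\right) \left(- \frac{1}{174}\right) = \frac{1135}{87} \approx 13.046$)
$A + \frac{L{\left(1 \right)}}{B{\left(-180,-34 \right)}} = \frac{1135}{87} + \frac{50}{14 \left(-34\right) \left(-180\right)} = \frac{1135}{87} + \frac{50}{85680} = \frac{1135}{87} + 50 \cdot \frac{1}{85680} = \frac{1135}{87} + \frac{5}{8568} = \frac{3241705}{248472}$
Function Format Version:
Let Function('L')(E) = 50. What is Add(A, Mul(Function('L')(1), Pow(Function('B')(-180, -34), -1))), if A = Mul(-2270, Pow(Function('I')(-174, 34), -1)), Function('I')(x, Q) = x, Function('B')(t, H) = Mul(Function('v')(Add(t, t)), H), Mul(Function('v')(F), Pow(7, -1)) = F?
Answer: Rational(3241705, 248472) ≈ 13.047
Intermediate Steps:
Function('v')(F) = Mul(7, F)
Function('B')(t, H) = Mul(14, H, t) (Function('B')(t, H) = Mul(Mul(7, Add(t, t)), H) = Mul(Mul(7, Mul(2, t)), H) = Mul(Mul(14, t), H) = Mul(14, H, t))
A = Rational(1135, 87) (A = Mul(-2270, Pow(-174, -1)) = Mul(-2270, Rational(-1, 174)) = Rational(1135, 87) ≈ 13.046)
Add(A, Mul(Function('L')(1), Pow(Function('B')(-180, -34), -1))) = Add(Rational(1135, 87), Mul(50, Pow(Mul(14, -34, -180), -1))) = Add(Rational(1135, 87), Mul(50, Pow(85680, -1))) = Add(Rational(1135, 87), Mul(50, Rational(1, 85680))) = Add(Rational(1135, 87), Rational(5, 8568)) = Rational(3241705, 248472)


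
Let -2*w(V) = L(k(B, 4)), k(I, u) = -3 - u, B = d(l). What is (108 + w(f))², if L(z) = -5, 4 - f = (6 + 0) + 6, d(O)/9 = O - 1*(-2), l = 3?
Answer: 48841/4 ≈ 12210.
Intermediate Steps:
d(O) = 18 + 9*O (d(O) = 9*(O - 1*(-2)) = 9*(O + 2) = 9*(2 + O) = 18 + 9*O)
B = 45 (B = 18 + 9*3 = 18 + 27 = 45)
f = -8 (f = 4 - ((6 + 0) + 6) = 4 - (6 + 6) = 4 - 1*12 = 4 - 12 = -8)
w(V) = 5/2 (w(V) = -½*(-5) = 5/2)
(108 + w(f))² = (108 + 5/2)² = (221/2)² = 48841/4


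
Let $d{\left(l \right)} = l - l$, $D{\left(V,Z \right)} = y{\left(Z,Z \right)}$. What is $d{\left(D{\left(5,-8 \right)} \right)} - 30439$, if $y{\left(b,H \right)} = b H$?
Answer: $-30439$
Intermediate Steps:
$y{\left(b,H \right)} = H b$
$D{\left(V,Z \right)} = Z^{2}$ ($D{\left(V,Z \right)} = Z Z = Z^{2}$)
$d{\left(l \right)} = 0$
$d{\left(D{\left(5,-8 \right)} \right)} - 30439 = 0 - 30439 = -30439$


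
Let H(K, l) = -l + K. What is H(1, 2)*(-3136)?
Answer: 3136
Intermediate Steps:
H(K, l) = K - l
H(1, 2)*(-3136) = (1 - 1*2)*(-3136) = (1 - 2)*(-3136) = -1*(-3136) = 3136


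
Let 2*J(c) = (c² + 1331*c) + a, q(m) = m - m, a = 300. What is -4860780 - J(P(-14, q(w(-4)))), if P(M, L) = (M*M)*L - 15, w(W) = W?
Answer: -4851060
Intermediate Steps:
q(m) = 0
P(M, L) = -15 + L*M² (P(M, L) = M²*L - 15 = L*M² - 15 = -15 + L*M²)
J(c) = 150 + c²/2 + 1331*c/2 (J(c) = ((c² + 1331*c) + 300)/2 = (300 + c² + 1331*c)/2 = 150 + c²/2 + 1331*c/2)
-4860780 - J(P(-14, q(w(-4)))) = -4860780 - (150 + (-15 + 0*(-14)²)²/2 + 1331*(-15 + 0*(-14)²)/2) = -4860780 - (150 + (-15 + 0*196)²/2 + 1331*(-15 + 0*196)/2) = -4860780 - (150 + (-15 + 0)²/2 + 1331*(-15 + 0)/2) = -4860780 - (150 + (½)*(-15)² + (1331/2)*(-15)) = -4860780 - (150 + (½)*225 - 19965/2) = -4860780 - (150 + 225/2 - 19965/2) = -4860780 - 1*(-9720) = -4860780 + 9720 = -4851060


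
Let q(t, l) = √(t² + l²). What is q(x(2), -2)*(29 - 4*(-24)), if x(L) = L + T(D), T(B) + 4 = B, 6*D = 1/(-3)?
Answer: 125*√2665/18 ≈ 358.50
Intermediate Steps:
D = -1/18 (D = (⅙)/(-3) = (⅙)*(-⅓) = -1/18 ≈ -0.055556)
T(B) = -4 + B
x(L) = -73/18 + L (x(L) = L + (-4 - 1/18) = L - 73/18 = -73/18 + L)
q(t, l) = √(l² + t²)
q(x(2), -2)*(29 - 4*(-24)) = √((-2)² + (-73/18 + 2)²)*(29 - 4*(-24)) = √(4 + (-37/18)²)*(29 + 96) = √(4 + 1369/324)*125 = √(2665/324)*125 = (√2665/18)*125 = 125*√2665/18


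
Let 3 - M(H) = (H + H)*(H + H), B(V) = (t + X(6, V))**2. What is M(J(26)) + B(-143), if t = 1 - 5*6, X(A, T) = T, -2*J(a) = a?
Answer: 28911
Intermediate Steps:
J(a) = -a/2
t = -29 (t = 1 - 30 = -29)
B(V) = (-29 + V)**2
M(H) = 3 - 4*H**2 (M(H) = 3 - (H + H)*(H + H) = 3 - 2*H*2*H = 3 - 4*H**2)
M(J(26)) + B(-143) = (3 - 4*(-1/2*26)**2) + (-29 - 143)**2 = (3 - 4*(-13)**2) + (-172)**2 = (3 - 4*169) + 29584 = (3 - 676) + 29584 = -673 + 29584 = 28911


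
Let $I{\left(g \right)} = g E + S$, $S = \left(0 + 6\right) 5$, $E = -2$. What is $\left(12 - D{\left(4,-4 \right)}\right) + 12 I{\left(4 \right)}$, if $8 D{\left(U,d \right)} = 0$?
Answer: $276$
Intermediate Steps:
$D{\left(U,d \right)} = 0$ ($D{\left(U,d \right)} = \frac{1}{8} \cdot 0 = 0$)
$S = 30$ ($S = 6 \cdot 5 = 30$)
$I{\left(g \right)} = 30 - 2 g$ ($I{\left(g \right)} = g \left(-2\right) + 30 = - 2 g + 30 = 30 - 2 g$)
$\left(12 - D{\left(4,-4 \right)}\right) + 12 I{\left(4 \right)} = \left(12 - 0\right) + 12 \left(30 - 8\right) = \left(12 + 0\right) + 12 \left(30 - 8\right) = 12 + 12 \cdot 22 = 12 + 264 = 276$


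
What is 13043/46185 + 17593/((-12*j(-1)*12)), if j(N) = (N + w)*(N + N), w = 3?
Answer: 273348491/8867520 ≈ 30.826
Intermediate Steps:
j(N) = 2*N*(3 + N) (j(N) = (N + 3)*(N + N) = (3 + N)*(2*N) = 2*N*(3 + N))
13043/46185 + 17593/((-12*j(-1)*12)) = 13043/46185 + 17593/((-24*(-1)*(3 - 1)*12)) = 13043*(1/46185) + 17593/((-24*(-1)*2*12)) = 13043/46185 + 17593/((-12*(-4)*12)) = 13043/46185 + 17593/((48*12)) = 13043/46185 + 17593/576 = 273348491/8867520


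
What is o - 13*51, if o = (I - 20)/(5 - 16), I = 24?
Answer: -7297/11 ≈ -663.36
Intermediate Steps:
o = -4/11 (o = (24 - 20)/(5 - 16) = 4/(-11) = 4*(-1/11) = -4/11 ≈ -0.36364)
o - 13*51 = -4/11 - 13*51 = -4/11 - 663 = -7297/11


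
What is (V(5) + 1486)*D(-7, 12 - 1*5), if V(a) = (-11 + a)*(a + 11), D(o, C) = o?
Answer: -9730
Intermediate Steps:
V(a) = (-11 + a)*(11 + a)
(V(5) + 1486)*D(-7, 12 - 1*5) = ((-121 + 5²) + 1486)*(-7) = ((-121 + 25) + 1486)*(-7) = (-96 + 1486)*(-7) = 1390*(-7) = -9730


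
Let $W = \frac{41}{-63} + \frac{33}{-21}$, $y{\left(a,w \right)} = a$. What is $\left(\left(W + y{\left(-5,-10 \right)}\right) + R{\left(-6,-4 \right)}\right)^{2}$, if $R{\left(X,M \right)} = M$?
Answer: $\frac{10201}{81} \approx 125.94$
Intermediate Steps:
$W = - \frac{20}{9}$ ($W = 41 \left(- \frac{1}{63}\right) + 33 \left(- \frac{1}{21}\right) = - \frac{41}{63} - \frac{11}{7} = - \frac{20}{9} \approx -2.2222$)
$\left(\left(W + y{\left(-5,-10 \right)}\right) + R{\left(-6,-4 \right)}\right)^{2} = \left(\left(- \frac{20}{9} - 5\right) - 4\right)^{2} = \left(- \frac{65}{9} - 4\right)^{2} = \left(- \frac{101}{9}\right)^{2} = \frac{10201}{81}$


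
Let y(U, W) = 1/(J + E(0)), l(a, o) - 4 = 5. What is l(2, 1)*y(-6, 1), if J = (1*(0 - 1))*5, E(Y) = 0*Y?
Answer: -9/5 ≈ -1.8000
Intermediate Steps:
l(a, o) = 9 (l(a, o) = 4 + 5 = 9)
E(Y) = 0
J = -5 (J = (1*(-1))*5 = -1*5 = -5)
y(U, W) = -⅕ (y(U, W) = 1/(-5 + 0) = 1/(-5) = -⅕)
l(2, 1)*y(-6, 1) = 9*(-⅕) = -9/5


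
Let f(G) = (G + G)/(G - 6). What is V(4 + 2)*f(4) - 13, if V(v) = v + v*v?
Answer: -181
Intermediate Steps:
V(v) = v + v²
f(G) = 2*G/(-6 + G) (f(G) = (2*G)/(-6 + G) = 2*G/(-6 + G))
V(4 + 2)*f(4) - 13 = ((4 + 2)*(1 + (4 + 2)))*(2*4/(-6 + 4)) - 13 = (6*(1 + 6))*(2*4/(-2)) - 13 = (6*7)*(2*4*(-½)) - 13 = 42*(-4) - 13 = -168 - 13 = -181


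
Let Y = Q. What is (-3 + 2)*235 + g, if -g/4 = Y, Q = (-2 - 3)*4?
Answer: -155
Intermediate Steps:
Q = -20 (Q = -5*4 = -20)
Y = -20
g = 80 (g = -4*(-20) = 80)
(-3 + 2)*235 + g = (-3 + 2)*235 + 80 = -1*235 + 80 = -235 + 80 = -155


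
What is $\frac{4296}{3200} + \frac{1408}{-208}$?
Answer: $- \frac{28219}{5200} \approx -5.4267$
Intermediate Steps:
$\frac{4296}{3200} + \frac{1408}{-208} = 4296 \cdot \frac{1}{3200} + 1408 \left(- \frac{1}{208}\right) = \frac{537}{400} - \frac{88}{13} = - \frac{28219}{5200}$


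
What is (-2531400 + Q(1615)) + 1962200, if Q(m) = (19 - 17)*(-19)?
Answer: -569238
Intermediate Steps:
Q(m) = -38 (Q(m) = 2*(-19) = -38)
(-2531400 + Q(1615)) + 1962200 = (-2531400 - 38) + 1962200 = -2531438 + 1962200 = -569238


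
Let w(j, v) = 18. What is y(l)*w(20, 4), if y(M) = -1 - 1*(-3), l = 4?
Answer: 36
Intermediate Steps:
y(M) = 2 (y(M) = -1 + 3 = 2)
y(l)*w(20, 4) = 2*18 = 36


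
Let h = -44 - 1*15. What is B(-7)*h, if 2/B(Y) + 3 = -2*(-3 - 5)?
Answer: -118/13 ≈ -9.0769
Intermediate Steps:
h = -59 (h = -44 - 15 = -59)
B(Y) = 2/13 (B(Y) = 2/(-3 - 2*(-3 - 5)) = 2/(-3 - 2*(-8)) = 2/(-3 + 16) = 2/13)
B(-7)*h = (2/13)*(-59) = -118/13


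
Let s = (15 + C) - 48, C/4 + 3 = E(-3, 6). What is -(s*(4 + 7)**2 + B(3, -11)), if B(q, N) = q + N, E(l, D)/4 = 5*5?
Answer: -42947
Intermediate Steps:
E(l, D) = 100 (E(l, D) = 4*(5*5) = 4*25 = 100)
C = 388 (C = -12 + 4*100 = -12 + 400 = 388)
s = 355 (s = (15 + 388) - 48 = 403 - 48 = 355)
B(q, N) = N + q
-(s*(4 + 7)**2 + B(3, -11)) = -(355*(4 + 7)**2 + (-11 + 3)) = -(355*11**2 - 8) = -(355*121 - 8) = -(42955 - 8) = -1*42947 = -42947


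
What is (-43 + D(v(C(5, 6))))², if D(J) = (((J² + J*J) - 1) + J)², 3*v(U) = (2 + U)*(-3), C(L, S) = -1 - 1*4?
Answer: 127449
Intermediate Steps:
C(L, S) = -5 (C(L, S) = -1 - 4 = -5)
v(U) = -2 - U (v(U) = ((2 + U)*(-3))/3 = (-6 - 3*U)/3 = -2 - U)
D(J) = (-1 + J + 2*J²)² (D(J) = (((J² + J²) - 1) + J)² = ((2*J² - 1) + J)² = ((-1 + 2*J²) + J)² = (-1 + J + 2*J²)²)
(-43 + D(v(C(5, 6))))² = (-43 + (-1 + (-2 - 1*(-5)) + 2*(-2 - 1*(-5))²)²)² = (-43 + (-1 + (-2 + 5) + 2*(-2 + 5)²)²)² = (-43 + (-1 + 3 + 2*3²)²)² = (-43 + (-1 + 3 + 2*9)²)² = (-43 + (-1 + 3 + 18)²)² = (-43 + 20²)² = (-43 + 400)² = 357² = 127449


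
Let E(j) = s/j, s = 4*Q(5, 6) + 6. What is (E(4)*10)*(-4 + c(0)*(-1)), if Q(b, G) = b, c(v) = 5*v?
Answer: -260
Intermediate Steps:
s = 26 (s = 4*5 + 6 = 20 + 6 = 26)
E(j) = 26/j
(E(4)*10)*(-4 + c(0)*(-1)) = ((26/4)*10)*(-4 + (5*0)*(-1)) = ((26*(1/4))*10)*(-4 + 0*(-1)) = ((13/2)*10)*(-4 + 0) = 65*(-4) = -260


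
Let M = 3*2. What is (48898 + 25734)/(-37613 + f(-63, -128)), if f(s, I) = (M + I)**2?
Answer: -74632/22729 ≈ -3.2836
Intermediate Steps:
M = 6
f(s, I) = (6 + I)**2
(48898 + 25734)/(-37613 + f(-63, -128)) = (48898 + 25734)/(-37613 + (6 - 128)**2) = 74632/(-37613 + (-122)**2) = 74632/(-37613 + 14884) = 74632/(-22729) = 74632*(-1/22729) = -74632/22729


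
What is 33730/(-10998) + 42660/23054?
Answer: -77109185/63386973 ≈ -1.2165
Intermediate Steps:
33730/(-10998) + 42660/23054 = 33730*(-1/10998) + 42660*(1/23054) = -16865/5499 + 21330/11527 = -77109185/63386973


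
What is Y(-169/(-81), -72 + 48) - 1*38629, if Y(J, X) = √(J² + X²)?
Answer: -38629 + √3807697/81 ≈ -38605.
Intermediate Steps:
Y(-169/(-81), -72 + 48) - 1*38629 = √((-169/(-81))² + (-72 + 48)²) - 1*38629 = √((-169*(-1/81))² + (-24)²) - 38629 = √((169/81)² + 576) - 38629 = √(28561/6561 + 576) - 38629 = √(3807697/6561) - 38629 = √3807697/81 - 38629 = -38629 + √3807697/81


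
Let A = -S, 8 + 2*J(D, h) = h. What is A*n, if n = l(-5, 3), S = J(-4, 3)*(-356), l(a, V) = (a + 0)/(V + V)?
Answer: 2225/3 ≈ 741.67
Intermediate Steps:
J(D, h) = -4 + h/2
l(a, V) = a/(2*V) (l(a, V) = a/((2*V)) = a*(1/(2*V)) = a/(2*V))
S = 890 (S = (-4 + (½)*3)*(-356) = (-4 + 3/2)*(-356) = -5/2*(-356) = 890)
n = -⅚ (n = (½)*(-5)/3 = (½)*(-5)*(⅓) = -⅚ ≈ -0.83333)
A = -890 (A = -1*890 = -890)
A*n = -890*(-⅚) = 2225/3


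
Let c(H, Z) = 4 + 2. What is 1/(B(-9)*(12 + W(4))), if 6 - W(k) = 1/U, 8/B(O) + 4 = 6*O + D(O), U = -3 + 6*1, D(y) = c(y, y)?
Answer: -39/106 ≈ -0.36792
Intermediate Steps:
c(H, Z) = 6
D(y) = 6
U = 3 (U = -3 + 6 = 3)
B(O) = 8/(2 + 6*O) (B(O) = 8/(-4 + (6*O + 6)) = 8/(-4 + (6 + 6*O)) = 8/(2 + 6*O))
W(k) = 17/3 (W(k) = 6 - 1/3 = 6 - 1*⅓ = 6 - ⅓ = 17/3)
1/(B(-9)*(12 + W(4))) = 1/((4/(1 + 3*(-9)))*(12 + 17/3)) = 1/((4/(1 - 27))*(53/3)) = 1/((4/(-26))*(53/3)) = 1/((4*(-1/26))*(53/3)) = 1/(-2/13*53/3) = 1/(-106/39) = -39/106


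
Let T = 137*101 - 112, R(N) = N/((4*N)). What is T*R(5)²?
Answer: 13725/16 ≈ 857.81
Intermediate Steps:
R(N) = ¼ (R(N) = N*(1/(4*N)) = ¼)
T = 13725 (T = 13837 - 112 = 13725)
T*R(5)² = 13725*(¼)² = 13725*(1/16) = 13725/16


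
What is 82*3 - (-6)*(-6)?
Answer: 210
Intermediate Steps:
82*3 - (-6)*(-6) = 246 - 6*6 = 246 - 36 = 210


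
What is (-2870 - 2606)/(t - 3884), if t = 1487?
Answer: 5476/2397 ≈ 2.2845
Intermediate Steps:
(-2870 - 2606)/(t - 3884) = (-2870 - 2606)/(1487 - 3884) = -5476/(-2397) = -5476*(-1/2397) = 5476/2397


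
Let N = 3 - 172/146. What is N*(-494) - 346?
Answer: -90960/73 ≈ -1246.0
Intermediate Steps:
N = 133/73 (N = 3 - 172*1/146 = 3 - 86/73 = 133/73 ≈ 1.8219)
N*(-494) - 346 = (133/73)*(-494) - 346 = -65702/73 - 346 = -90960/73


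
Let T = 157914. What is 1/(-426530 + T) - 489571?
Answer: -131506603737/268616 ≈ -4.8957e+5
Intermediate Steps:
1/(-426530 + T) - 489571 = 1/(-426530 + 157914) - 489571 = 1/(-268616) - 489571 = -1/268616 - 489571 = -131506603737/268616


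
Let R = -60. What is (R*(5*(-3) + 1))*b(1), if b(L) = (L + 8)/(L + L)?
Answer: 3780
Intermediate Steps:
b(L) = (8 + L)/(2*L) (b(L) = (8 + L)/((2*L)) = (8 + L)*(1/(2*L)) = (8 + L)/(2*L))
(R*(5*(-3) + 1))*b(1) = (-60*(5*(-3) + 1))*((½)*(8 + 1)/1) = (-60*(-15 + 1))*((½)*1*9) = -60*(-14)*(9/2) = 840*(9/2) = 3780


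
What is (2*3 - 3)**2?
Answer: 9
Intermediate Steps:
(2*3 - 3)**2 = (6 - 3)**2 = 3**2 = 9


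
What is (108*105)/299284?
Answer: 2835/74821 ≈ 0.037890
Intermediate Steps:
(108*105)/299284 = 11340*(1/299284) = 2835/74821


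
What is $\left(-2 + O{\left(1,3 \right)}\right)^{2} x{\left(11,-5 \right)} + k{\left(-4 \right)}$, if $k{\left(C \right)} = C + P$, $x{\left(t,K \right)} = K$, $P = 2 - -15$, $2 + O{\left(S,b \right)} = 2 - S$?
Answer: $-32$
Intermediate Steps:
$O{\left(S,b \right)} = - S$ ($O{\left(S,b \right)} = -2 - \left(-2 + S\right) = - S$)
$P = 17$ ($P = 2 + 15 = 17$)
$k{\left(C \right)} = 17 + C$ ($k{\left(C \right)} = C + 17 = 17 + C$)
$\left(-2 + O{\left(1,3 \right)}\right)^{2} x{\left(11,-5 \right)} + k{\left(-4 \right)} = \left(-2 - 1\right)^{2} \left(-5\right) + \left(17 - 4\right) = \left(-2 - 1\right)^{2} \left(-5\right) + 13 = \left(-3\right)^{2} \left(-5\right) + 13 = 9 \left(-5\right) + 13 = -45 + 13 = -32$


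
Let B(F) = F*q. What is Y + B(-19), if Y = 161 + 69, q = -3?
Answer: 287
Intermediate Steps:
Y = 230
B(F) = -3*F (B(F) = F*(-3) = -3*F)
Y + B(-19) = 230 - 3*(-19) = 230 + 57 = 287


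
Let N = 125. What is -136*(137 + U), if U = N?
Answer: -35632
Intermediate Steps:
U = 125
-136*(137 + U) = -136*(137 + 125) = -136*262 = -35632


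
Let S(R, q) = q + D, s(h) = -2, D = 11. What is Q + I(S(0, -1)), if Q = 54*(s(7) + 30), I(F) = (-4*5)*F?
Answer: 1312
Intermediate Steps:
S(R, q) = 11 + q (S(R, q) = q + 11 = 11 + q)
I(F) = -20*F
Q = 1512 (Q = 54*(-2 + 30) = 54*28 = 1512)
Q + I(S(0, -1)) = 1512 - 20*(11 - 1) = 1512 - 20*10 = 1512 - 200 = 1312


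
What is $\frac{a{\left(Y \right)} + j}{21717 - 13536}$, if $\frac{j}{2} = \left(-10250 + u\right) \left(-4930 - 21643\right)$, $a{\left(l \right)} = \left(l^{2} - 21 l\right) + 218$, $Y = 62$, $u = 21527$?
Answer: $- \frac{199774894}{2727} \approx -73258.0$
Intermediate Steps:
$a{\left(l \right)} = 218 + l^{2} - 21 l$
$j = -599327442$ ($j = 2 \left(-10250 + 21527\right) \left(-4930 - 21643\right) = 2 \cdot 11277 \left(-26573\right) = 2 \left(-299663721\right) = -599327442$)
$\frac{a{\left(Y \right)} + j}{21717 - 13536} = \frac{\left(218 + 62^{2} - 1302\right) - 599327442}{21717 - 13536} = \frac{\left(218 + 3844 - 1302\right) - 599327442}{8181} = \left(2760 - 599327442\right) \frac{1}{8181} = \left(-599324682\right) \frac{1}{8181} = - \frac{199774894}{2727}$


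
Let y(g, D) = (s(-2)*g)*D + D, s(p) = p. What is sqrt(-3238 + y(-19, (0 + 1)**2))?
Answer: I*sqrt(3199) ≈ 56.56*I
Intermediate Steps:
y(g, D) = D - 2*D*g (y(g, D) = (-2*g)*D + D = -2*D*g + D = D - 2*D*g)
sqrt(-3238 + y(-19, (0 + 1)**2)) = sqrt(-3238 + (0 + 1)**2*(1 - 2*(-19))) = sqrt(-3238 + 1**2*(1 + 38)) = sqrt(-3238 + 1*39) = sqrt(-3238 + 39) = sqrt(-3199) = I*sqrt(3199)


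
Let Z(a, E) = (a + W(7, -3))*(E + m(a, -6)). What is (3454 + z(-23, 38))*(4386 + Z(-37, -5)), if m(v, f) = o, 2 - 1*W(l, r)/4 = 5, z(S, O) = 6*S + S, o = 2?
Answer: 14927169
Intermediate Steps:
z(S, O) = 7*S
W(l, r) = -12 (W(l, r) = 8 - 4*5 = 8 - 20 = -12)
m(v, f) = 2
Z(a, E) = (-12 + a)*(2 + E) (Z(a, E) = (a - 12)*(E + 2) = (-12 + a)*(2 + E))
(3454 + z(-23, 38))*(4386 + Z(-37, -5)) = (3454 + 7*(-23))*(4386 + (-24 - 12*(-5) + 2*(-37) - 5*(-37))) = (3454 - 161)*(4386 + (-24 + 60 - 74 + 185)) = 3293*(4386 + 147) = 3293*4533 = 14927169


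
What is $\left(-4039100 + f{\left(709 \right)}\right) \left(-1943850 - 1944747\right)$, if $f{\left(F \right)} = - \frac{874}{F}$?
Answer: $\frac{11135863787808078}{709} \approx 1.5706 \cdot 10^{13}$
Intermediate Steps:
$\left(-4039100 + f{\left(709 \right)}\right) \left(-1943850 - 1944747\right) = \left(-4039100 - \frac{874}{709}\right) \left(-1943850 - 1944747\right) = \left(-4039100 - \frac{874}{709}\right) \left(-3888597\right) = \left(- \frac{2863722774}{709}\right) \left(-3888597\right) = \frac{11135863787808078}{709}$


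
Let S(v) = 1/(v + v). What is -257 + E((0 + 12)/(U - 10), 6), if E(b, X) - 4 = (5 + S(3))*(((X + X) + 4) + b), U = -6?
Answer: -4181/24 ≈ -174.21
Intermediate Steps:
S(v) = 1/(2*v)
E(b, X) = 74/3 + 31*X/3 + 31*b/6 (E(b, X) = 4 + (5 + (½)/3)*(((X + X) + 4) + b) = 4 + (5 + (½)*(⅓))*((2*X + 4) + b) = 4 + (5 + ⅙)*((4 + 2*X) + b) = 4 + 31*(4 + b + 2*X)/6 = 4 + (62/3 + 31*X/3 + 31*b/6) = 74/3 + 31*X/3 + 31*b/6)
-257 + E((0 + 12)/(U - 10), 6) = -257 + (74/3 + (31/3)*6 + 31*((0 + 12)/(-6 - 10))/6) = -257 + (74/3 + 62 + 31*(12/(-16))/6) = -257 + (74/3 + 62 + 31*(12*(-1/16))/6) = -257 + (74/3 + 62 + (31/6)*(-¾)) = -257 + (74/3 + 62 - 31/8) = -257 + 1987/24 = -4181/24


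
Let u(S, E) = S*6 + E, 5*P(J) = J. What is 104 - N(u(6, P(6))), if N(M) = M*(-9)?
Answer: 2194/5 ≈ 438.80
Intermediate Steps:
P(J) = J/5
u(S, E) = E + 6*S (u(S, E) = 6*S + E = E + 6*S)
N(M) = -9*M
104 - N(u(6, P(6))) = 104 - (-9)*((⅕)*6 + 6*6) = 104 - (-9)*(6/5 + 36) = 104 - (-9)*186/5 = 104 - 1*(-1674/5) = 104 + 1674/5 = 2194/5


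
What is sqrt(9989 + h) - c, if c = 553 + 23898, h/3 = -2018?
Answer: -24451 + sqrt(3935) ≈ -24388.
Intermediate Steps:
h = -6054 (h = 3*(-2018) = -6054)
c = 24451
sqrt(9989 + h) - c = sqrt(9989 - 6054) - 1*24451 = sqrt(3935) - 24451 = -24451 + sqrt(3935)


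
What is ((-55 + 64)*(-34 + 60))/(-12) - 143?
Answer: -325/2 ≈ -162.50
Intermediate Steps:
((-55 + 64)*(-34 + 60))/(-12) - 143 = (9*26)*(-1/12) - 143 = 234*(-1/12) - 143 = -39/2 - 143 = -325/2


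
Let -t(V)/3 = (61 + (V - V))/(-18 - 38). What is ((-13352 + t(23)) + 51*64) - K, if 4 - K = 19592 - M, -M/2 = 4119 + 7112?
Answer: 1790055/56 ≈ 31965.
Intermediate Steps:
t(V) = 183/56 (t(V) = -3*(61 + (V - V))/(-18 - 38) = -3*(61 + 0)/(-56) = -183*(-1)/56 = -3*(-61/56) = 183/56)
M = -22462 (M = -2*(4119 + 7112) = -2*11231 = -22462)
K = -42050 (K = 4 - (19592 - 1*(-22462)) = 4 - (19592 + 22462) = 4 - 1*42054 = 4 - 42054 = -42050)
((-13352 + t(23)) + 51*64) - K = ((-13352 + 183/56) + 51*64) - 1*(-42050) = (-747529/56 + 3264) + 42050 = -564745/56 + 42050 = 1790055/56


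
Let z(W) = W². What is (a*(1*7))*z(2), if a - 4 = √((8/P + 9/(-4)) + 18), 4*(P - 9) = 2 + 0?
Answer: 112 + 14*√23959/19 ≈ 226.05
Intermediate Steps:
P = 19/2 (P = 9 + (2 + 0)/4 = 9 + (¼)*2 = 9 + ½ = 19/2 ≈ 9.5000)
a = 4 + √23959/38 (a = 4 + √((8/(19/2) + 9/(-4)) + 18) = 4 + √((8*(2/19) + 9*(-¼)) + 18) = 4 + √((16/19 - 9/4) + 18) = 4 + √(-107/76 + 18) = 4 + √(1261/76) = 4 + √23959/38 ≈ 8.0733)
(a*(1*7))*z(2) = ((4 + √23959/38)*(1*7))*2² = ((4 + √23959/38)*7)*4 = (28 + 7*√23959/38)*4 = 112 + 14*√23959/19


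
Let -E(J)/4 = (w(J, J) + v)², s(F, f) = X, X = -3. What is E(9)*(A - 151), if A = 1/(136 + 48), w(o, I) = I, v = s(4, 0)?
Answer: 500094/23 ≈ 21743.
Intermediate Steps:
s(F, f) = -3
v = -3
A = 1/184 ≈ 0.0054348
E(J) = -4*(-3 + J)² (E(J) = -4*(J - 3)² = -4*(-3 + J)²)
E(9)*(A - 151) = (-4*(-3 + 9)²)*(1/184 - 151) = -4*6²*(-27783/184) = -4*36*(-27783/184) = -144*(-27783/184) = 500094/23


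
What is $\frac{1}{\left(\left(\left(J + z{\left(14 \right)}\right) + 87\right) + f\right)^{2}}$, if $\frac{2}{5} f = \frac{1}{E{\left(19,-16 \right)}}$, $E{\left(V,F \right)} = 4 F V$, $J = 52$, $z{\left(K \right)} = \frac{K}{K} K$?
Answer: $\frac{5914624}{138451712281} \approx 4.272 \cdot 10^{-5}$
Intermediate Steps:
$z{\left(K \right)} = K$ ($z{\left(K \right)} = 1 K = K$)
$E{\left(V,F \right)} = 4 F V$
$f = - \frac{5}{2432}$ ($f = \frac{5}{2 \cdot 4 \left(-16\right) 19} = \frac{5}{2 \left(-1216\right)} = \frac{5}{2} \left(- \frac{1}{1216}\right) = - \frac{5}{2432} \approx -0.0020559$)
$\frac{1}{\left(\left(\left(J + z{\left(14 \right)}\right) + 87\right) + f\right)^{2}} = \frac{1}{\left(\left(\left(52 + 14\right) + 87\right) - \frac{5}{2432}\right)^{2}} = \frac{1}{\left(\left(66 + 87\right) - \frac{5}{2432}\right)^{2}} = \frac{1}{\left(153 - \frac{5}{2432}\right)^{2}} = \frac{1}{\left(\frac{372091}{2432}\right)^{2}} = \frac{1}{\frac{138451712281}{5914624}} = \frac{5914624}{138451712281}$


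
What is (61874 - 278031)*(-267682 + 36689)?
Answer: 49930753901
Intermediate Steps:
(61874 - 278031)*(-267682 + 36689) = -216157*(-230993) = 49930753901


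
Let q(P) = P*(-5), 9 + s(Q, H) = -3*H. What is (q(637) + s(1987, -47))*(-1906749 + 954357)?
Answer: 2907652776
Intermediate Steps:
s(Q, H) = -9 - 3*H
q(P) = -5*P
(q(637) + s(1987, -47))*(-1906749 + 954357) = (-5*637 + (-9 - 3*(-47)))*(-1906749 + 954357) = (-3185 + (-9 + 141))*(-952392) = (-3185 + 132)*(-952392) = -3053*(-952392) = 2907652776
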